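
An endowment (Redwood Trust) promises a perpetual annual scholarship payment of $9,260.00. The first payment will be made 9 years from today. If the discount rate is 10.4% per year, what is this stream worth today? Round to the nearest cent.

$40348.28

Value at end of year 8: C / r = $9,260.00 / 0.104 = $89,038.4615
Discount to today: PV = $89,038.4615 / (1 + 0.104)^8 = $89,038.4615 / 2.206747 = $40,348.28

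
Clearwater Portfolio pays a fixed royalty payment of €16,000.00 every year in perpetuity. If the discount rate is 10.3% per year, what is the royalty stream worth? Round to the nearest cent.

Level perpetuity: PV = C / r = €16,000.00 / 0.103 = €155,339.81

€155339.81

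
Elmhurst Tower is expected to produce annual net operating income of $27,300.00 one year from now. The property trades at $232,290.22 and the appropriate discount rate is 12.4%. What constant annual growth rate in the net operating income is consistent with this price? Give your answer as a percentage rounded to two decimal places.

P = D₁/(r−g) ⇒ g = r − D₁/P = 0.124 − $27,300.00/$232,290.22 = 0.006475

0.65%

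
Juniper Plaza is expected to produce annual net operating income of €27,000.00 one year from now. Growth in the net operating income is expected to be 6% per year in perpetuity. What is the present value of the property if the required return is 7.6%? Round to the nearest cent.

€1687500.00

Growing perpetuity: P = D₁ / (r − g) = €27,000.0000 / (0.076 − 0.06) = €1,687,500.00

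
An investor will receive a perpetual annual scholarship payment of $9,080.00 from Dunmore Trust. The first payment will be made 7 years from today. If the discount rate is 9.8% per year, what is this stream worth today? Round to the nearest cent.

$52874.43

Value at end of year 6: C / r = $9,080.00 / 0.098 = $92,653.0612
Discount to today: PV = $92,653.0612 / (1 + 0.098)^6 = $92,653.0612 / 1.752323 = $52,874.43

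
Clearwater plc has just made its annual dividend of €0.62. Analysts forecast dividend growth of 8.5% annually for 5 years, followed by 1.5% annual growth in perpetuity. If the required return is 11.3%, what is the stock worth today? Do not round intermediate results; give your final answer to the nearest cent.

D_1 = 0.67270
D_2 = 0.72988
D_3 = 0.79192
D_4 = 0.85923
D_5 = 0.93227
Terminal value at year 5: TV = D_5×(1+g_2)/(r−g_2) = 0.94625/0.098 = 9.65562
P_0 = D_1/(1+r)^1 + D_2/(1+r)^2 + D_3/(1+r)^3 + D_4/(1+r)^4 + D_5/(1+r)^5 + TV/(1+r)^5
    = 0.60440 + 0.58920 + 0.57437 + 0.55993 + 0.54584 + 5.65333 = 8.52707

€8.53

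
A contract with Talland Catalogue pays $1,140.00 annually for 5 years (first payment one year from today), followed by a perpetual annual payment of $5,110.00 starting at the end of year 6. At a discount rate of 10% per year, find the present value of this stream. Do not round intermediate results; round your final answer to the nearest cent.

PV of 5-year annuity: $1,140.00 × [1 − (1+0.1)^−5] / 0.1 = 4321.49692
Perpetuity value at year 5: $5,110.00 / 0.1 = 51100.00000
PV of perpetuity: 51100.00000 / (1+0.1)^5 = 31729.07961
Total PV = 4321.49692 + 31729.07961 = 36050.57653

$36050.58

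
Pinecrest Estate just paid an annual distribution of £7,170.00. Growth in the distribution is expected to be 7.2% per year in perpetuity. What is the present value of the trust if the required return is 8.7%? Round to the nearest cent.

£512416.00

D₁ = D₀ × (1 + g) = £7,170.00 × 1.072 = £7,686.2400
Growing perpetuity: P = D₁ / (r − g) = £7,686.2400 / (0.087 − 0.072) = £512,416.00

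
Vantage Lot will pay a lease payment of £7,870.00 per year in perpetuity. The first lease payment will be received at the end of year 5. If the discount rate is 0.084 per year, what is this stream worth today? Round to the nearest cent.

Value at end of year 4: C / r = £7,870.00 / 0.084 = £93,690.4762
Discount to today: PV = £93,690.4762 / (1 + 0.084)^4 = £93,690.4762 / 1.380757 = £67,854.45

£67854.45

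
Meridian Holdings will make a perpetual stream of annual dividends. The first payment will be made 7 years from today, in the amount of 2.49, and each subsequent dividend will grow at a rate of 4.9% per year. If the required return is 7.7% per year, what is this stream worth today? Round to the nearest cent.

Value at end of year 6: C₁ / (r − g) = 2.49 / (0.077 − 0.049) = 88.9286
Discount to today: PV = 88.9286 / (1 + 0.077)^6 = 88.9286 / 1.560609 = 56.98

56.98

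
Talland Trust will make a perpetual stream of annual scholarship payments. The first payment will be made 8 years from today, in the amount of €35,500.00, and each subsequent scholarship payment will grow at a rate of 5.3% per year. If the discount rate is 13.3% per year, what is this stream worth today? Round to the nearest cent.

€185152.25

Value at end of year 7: C₁ / (r − g) = €35,500.00 / (0.133 − 0.053) = €443,750.0000
Discount to today: PV = €443,750.0000 / (1 + 0.133)^7 = €443,750.0000 / 2.396676 = €185,152.25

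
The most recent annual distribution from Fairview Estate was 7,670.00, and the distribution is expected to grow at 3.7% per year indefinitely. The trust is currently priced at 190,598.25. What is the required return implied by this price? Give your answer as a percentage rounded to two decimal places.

7.87%

D₁ = 7,670.00 × 1.037 = 7,953.7900
P = D₁/(r − g) ⇒ r = D₁/P + g = 7,953.7900/190,598.25 + 0.037 = 0.041731 + 0.037 = 0.078731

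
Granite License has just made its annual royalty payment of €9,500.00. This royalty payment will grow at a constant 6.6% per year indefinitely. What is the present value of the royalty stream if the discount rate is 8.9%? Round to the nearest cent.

€440304.35

D₁ = D₀ × (1 + g) = €9,500.00 × 1.066 = €10,127.0000
Growing perpetuity: P = D₁ / (r − g) = €10,127.0000 / (0.089 − 0.066) = €440,304.35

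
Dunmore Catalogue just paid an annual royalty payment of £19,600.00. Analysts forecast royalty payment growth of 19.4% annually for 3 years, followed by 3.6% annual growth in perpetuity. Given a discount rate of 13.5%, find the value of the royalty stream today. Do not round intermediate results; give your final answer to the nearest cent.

£303912.17

D_1 = 23402.40000
D_2 = 27942.46560
D_3 = 33363.30393
Terminal value at year 3: TV = D_3×(1+g_2)/(r−g_2) = 34564.38287/0.099 = 349135.18048
P_0 = D_1/(1+r)^1 + D_2/(1+r)^2 + D_3/(1+r)^3 + TV/(1+r)^3
    = 20618.85463 + 21690.67174 + 22818.20445 + 238784.44257 = 303912.17339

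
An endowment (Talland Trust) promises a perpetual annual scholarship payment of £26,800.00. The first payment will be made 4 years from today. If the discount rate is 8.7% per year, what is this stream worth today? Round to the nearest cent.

Value at end of year 3: C / r = £26,800.00 / 0.087 = £308,045.9770
Discount to today: PV = £308,045.9770 / (1 + 0.087)^3 = £308,045.9770 / 1.284366 = £239,842.92

£239842.92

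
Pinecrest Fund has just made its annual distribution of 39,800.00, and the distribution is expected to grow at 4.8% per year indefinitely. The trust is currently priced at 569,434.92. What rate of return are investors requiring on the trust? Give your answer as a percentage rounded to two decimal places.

12.12%

D₁ = 39,800.00 × 1.048 = 41,710.4000
P = D₁/(r − g) ⇒ r = D₁/P + g = 41,710.4000/569,434.92 + 0.048 = 0.073249 + 0.048 = 0.121249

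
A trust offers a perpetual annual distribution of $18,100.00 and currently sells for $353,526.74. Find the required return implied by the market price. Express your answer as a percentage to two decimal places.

5.12%

P = C/r ⇒ r = C/P = $18,100.00/$353,526.74 = 0.051198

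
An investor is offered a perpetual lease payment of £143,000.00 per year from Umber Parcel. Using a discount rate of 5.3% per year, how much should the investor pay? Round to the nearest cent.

£2698113.21

Level perpetuity: PV = C / r = £143,000.00 / 0.053 = £2,698,113.21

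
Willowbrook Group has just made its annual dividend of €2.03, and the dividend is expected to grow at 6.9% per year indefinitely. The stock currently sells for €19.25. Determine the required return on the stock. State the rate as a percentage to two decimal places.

D₁ = €2.03 × 1.069 = €2.1701
P = D₁/(r − g) ⇒ r = D₁/P + g = €2.1701/€19.25 + 0.069 = 0.112731 + 0.069 = 0.181731

18.17%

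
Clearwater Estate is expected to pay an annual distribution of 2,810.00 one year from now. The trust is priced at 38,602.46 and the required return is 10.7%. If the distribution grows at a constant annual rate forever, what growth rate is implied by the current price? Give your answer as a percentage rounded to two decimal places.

P = D₁/(r−g) ⇒ g = r − D₁/P = 0.107 − 2,810.00/38,602.46 = 0.034207

3.42%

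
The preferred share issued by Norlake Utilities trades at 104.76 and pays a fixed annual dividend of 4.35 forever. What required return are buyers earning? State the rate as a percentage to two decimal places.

4.15%

P = C/r ⇒ r = C/P = 4.35/104.76 = 0.041523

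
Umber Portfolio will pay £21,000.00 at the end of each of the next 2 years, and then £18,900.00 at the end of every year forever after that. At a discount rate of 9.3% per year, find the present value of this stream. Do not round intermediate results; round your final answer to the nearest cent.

£206904.96

PV of 2-year annuity: £21,000.00 × [1 − (1+0.093)^−2] / 0.093 = 36791.55970
Perpetuity value at year 2: £18,900.00 / 0.093 = 203225.80645
PV of perpetuity: 203225.80645 / (1+0.093)^2 = 170113.40272
Total PV = 36791.55970 + 170113.40272 = 206904.96242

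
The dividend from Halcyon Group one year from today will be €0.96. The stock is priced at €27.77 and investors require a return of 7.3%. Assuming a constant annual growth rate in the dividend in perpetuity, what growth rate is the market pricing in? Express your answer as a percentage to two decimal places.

3.84%

P = D₁/(r−g) ⇒ g = r − D₁/P = 0.073 − €0.96/€27.77 = 0.038430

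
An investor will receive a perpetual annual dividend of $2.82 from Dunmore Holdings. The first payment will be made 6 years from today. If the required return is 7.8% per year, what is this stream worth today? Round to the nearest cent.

Value at end of year 5: C / r = $2.82 / 0.078 = $36.1538
Discount to today: PV = $36.1538 / (1 + 0.078)^5 = $36.1538 / 1.455773 = $24.83

$24.83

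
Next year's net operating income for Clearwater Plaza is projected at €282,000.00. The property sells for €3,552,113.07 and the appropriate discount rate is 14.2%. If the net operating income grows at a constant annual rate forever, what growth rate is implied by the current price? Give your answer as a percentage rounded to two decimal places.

6.26%

P = D₁/(r−g) ⇒ g = r − D₁/P = 0.142 − €282,000.00/€3,552,113.07 = 0.062611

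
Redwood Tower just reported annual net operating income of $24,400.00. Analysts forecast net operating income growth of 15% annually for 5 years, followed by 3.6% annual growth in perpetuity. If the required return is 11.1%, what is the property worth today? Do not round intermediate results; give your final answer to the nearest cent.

$535969.62

D_1 = 28060.00000
D_2 = 32269.00000
D_3 = 37109.35000
D_4 = 42675.75250
D_5 = 49077.11538
Terminal value at year 5: TV = D_5×(1+g_2)/(r−g_2) = 50843.89153/0.075 = 677918.55371
P_0 = D_1/(1+r)^1 + D_2/(1+r)^2 + D_3/(1+r)^3 + D_4/(1+r)^4 + D_5/(1+r)^5 + TV/(1+r)^5
    = 25256.52565 + 26143.11836 + 27060.83359 + 28010.76384 + 28994.03998 + 400504.33891 = 535969.62033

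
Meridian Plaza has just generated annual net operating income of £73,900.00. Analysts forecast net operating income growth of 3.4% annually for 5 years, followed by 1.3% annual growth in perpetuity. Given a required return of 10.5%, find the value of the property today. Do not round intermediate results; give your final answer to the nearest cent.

£887881.41

D_1 = 76412.60000
D_2 = 79010.62840
D_3 = 81696.98977
D_4 = 84474.68742
D_5 = 87346.82679
Terminal value at year 5: TV = D_5×(1+g_2)/(r−g_2) = 88482.33554/0.092 = 961764.51672
P_0 = D_1/(1+r)^1 + D_2/(1+r)^2 + D_3/(1+r)^3 + D_4/(1+r)^4 + D_5/(1+r)^5 + TV/(1+r)^5
    = 69151.67421 + 64708.44446 + 60550.70731 + 56660.11887 + 53019.51395 + 583790.95252 = 887881.41132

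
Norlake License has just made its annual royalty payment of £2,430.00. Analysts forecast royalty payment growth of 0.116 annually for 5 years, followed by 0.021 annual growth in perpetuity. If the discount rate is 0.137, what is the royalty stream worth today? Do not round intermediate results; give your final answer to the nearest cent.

D_1 = 2711.88000
D_2 = 3026.45808
D_3 = 3377.52722
D_4 = 3769.32037
D_5 = 4206.56154
Terminal value at year 5: TV = D_5×(1+g_2)/(r−g_2) = 4294.89933/0.116 = 37024.99423
P_0 = D_1/(1+r)^1 + D_2/(1+r)^2 + D_3/(1+r)^3 + D_4/(1+r)^4 + D_5/(1+r)^5 + TV/(1+r)^5
    = 2385.11873 + 2341.06641 + 2297.82772 + 2255.38763 + 2213.73139 + 19484.65301 = 30977.78488

£30977.78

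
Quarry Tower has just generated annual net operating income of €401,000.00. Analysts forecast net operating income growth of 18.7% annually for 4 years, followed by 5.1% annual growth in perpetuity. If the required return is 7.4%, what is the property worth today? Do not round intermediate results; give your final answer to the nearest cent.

€29413092.67

D_1 = 475987.00000
D_2 = 564996.56900
D_3 = 670650.92740
D_4 = 796062.65083
Terminal value at year 4: TV = D_4×(1+g_2)/(r−g_2) = 836661.84602/0.023 = 36376602.00085
P_0 = D_1/(1+r)^1 + D_2/(1+r)^2 + D_3/(1+r)^3 + D_4/(1+r)^4 + TV/(1+r)^4
    = 443190.87523 + 489820.82765 + 541356.91101 + 598315.31971 + 27340408.73988 = 29413092.67349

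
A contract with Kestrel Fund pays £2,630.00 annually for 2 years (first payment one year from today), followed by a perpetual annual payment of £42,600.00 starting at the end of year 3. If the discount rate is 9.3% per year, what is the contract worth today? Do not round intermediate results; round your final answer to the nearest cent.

£388037.91

PV of 2-year annuity: £2,630.00 × [1 − (1+0.093)^−2] / 0.093 = 4607.70486
Perpetuity value at year 2: £42,600.00 / 0.093 = 458064.51613
PV of perpetuity: 458064.51613 / (1+0.093)^2 = 383430.20932
Total PV = 4607.70486 + 383430.20932 = 388037.91417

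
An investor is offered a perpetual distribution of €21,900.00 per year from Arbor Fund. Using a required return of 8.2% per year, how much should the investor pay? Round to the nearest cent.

€267073.17

Level perpetuity: PV = C / r = €21,900.00 / 0.082 = €267,073.17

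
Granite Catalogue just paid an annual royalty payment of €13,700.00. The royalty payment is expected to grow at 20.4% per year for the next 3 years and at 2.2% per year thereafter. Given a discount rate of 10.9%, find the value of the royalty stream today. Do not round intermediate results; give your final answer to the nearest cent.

D_1 = 16494.80000
D_2 = 19859.73920
D_3 = 23911.12600
Terminal value at year 3: TV = D_3×(1+g_2)/(r−g_2) = 24437.17077/0.087 = 280887.02033
P_0 = D_1/(1+r)^1 + D_2/(1+r)^2 + D_3/(1+r)^3 + TV/(1+r)^3
    = 14873.57980 + 16147.69169 + 17530.94751 + 205938.25699 = 254490.47599

€254490.48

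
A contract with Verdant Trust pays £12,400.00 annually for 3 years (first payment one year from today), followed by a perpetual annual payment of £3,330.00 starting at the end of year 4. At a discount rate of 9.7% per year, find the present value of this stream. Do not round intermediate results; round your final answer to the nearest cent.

PV of 3-year annuity: £12,400.00 × [1 − (1+0.097)^−3] / 0.097 = 31000.56186
Perpetuity value at year 3: £3,330.00 / 0.097 = 34329.89691
PV of perpetuity: 34329.89691 / (1+0.097)^3 = 26004.74602
Total PV = 31000.56186 + 26004.74602 = 57005.30788

£57005.31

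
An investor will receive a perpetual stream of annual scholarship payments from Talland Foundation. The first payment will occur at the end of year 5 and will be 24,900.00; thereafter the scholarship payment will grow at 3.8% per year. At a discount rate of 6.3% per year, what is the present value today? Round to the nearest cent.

780056.90

Value at end of year 4: C₁ / (r − g) = 24,900.00 / (0.063 − 0.038) = 996,000.0000
Discount to today: PV = 996,000.0000 / (1 + 0.063)^4 = 996,000.0000 / 1.276830 = 780,056.90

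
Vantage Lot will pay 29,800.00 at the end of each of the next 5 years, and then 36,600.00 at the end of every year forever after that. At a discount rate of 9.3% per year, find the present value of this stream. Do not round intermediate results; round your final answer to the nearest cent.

367303.37

PV of 5-year annuity: 29,800.00 × [1 − (1+0.093)^−5] / 0.093 = 115014.94108
Perpetuity value at year 5: 36,600.00 / 0.093 = 393548.38710
PV of perpetuity: 393548.38710 / (1+0.093)^5 = 252288.42591
Total PV = 115014.94108 + 252288.42591 = 367303.36698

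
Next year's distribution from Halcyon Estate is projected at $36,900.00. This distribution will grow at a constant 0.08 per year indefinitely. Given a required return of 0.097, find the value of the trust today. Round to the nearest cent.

Growing perpetuity: P = D₁ / (r − g) = $36,900.0000 / (0.097 − 0.08) = $2,170,588.24

$2170588.24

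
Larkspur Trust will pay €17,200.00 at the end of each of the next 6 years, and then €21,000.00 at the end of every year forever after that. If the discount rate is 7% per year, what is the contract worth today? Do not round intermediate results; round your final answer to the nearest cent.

€281887.15

PV of 6-year annuity: €17,200.00 × [1 − (1+0.07)^−6] / 0.07 = 81984.48215
Perpetuity value at year 6: €21,000.00 / 0.07 = 300000.00000
PV of perpetuity: 300000.00000 / (1+0.07)^6 = 199902.66714
Total PV = 81984.48215 + 199902.66714 = 281887.14929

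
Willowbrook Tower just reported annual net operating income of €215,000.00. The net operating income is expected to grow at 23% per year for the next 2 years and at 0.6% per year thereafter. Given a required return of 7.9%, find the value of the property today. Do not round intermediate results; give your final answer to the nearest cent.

D_1 = 264450.00000
D_2 = 325273.50000
Terminal value at year 2: TV = D_2×(1+g_2)/(r−g_2) = 327225.14100/0.073 = 4482536.17808
P_0 = D_1/(1+r)^1 + D_2/(1+r)^2 + TV/(1+r)^2
    = 245088.04449 + 279386.74209 + 3850178.93897 = 4374653.72554

€4374653.73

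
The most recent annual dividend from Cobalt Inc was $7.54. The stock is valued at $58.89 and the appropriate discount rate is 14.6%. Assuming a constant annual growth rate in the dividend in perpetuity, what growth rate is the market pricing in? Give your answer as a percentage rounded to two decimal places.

P = D₀(1+g)/(r−g) ⇒ P(r−g) = D₀(1+g) ⇒ g(P+D₀) = P·r − D₀
g = (P·r − D₀)/(P + D₀) = ($58.89×0.146 − $7.54) / ($58.89 + $7.54) = 0.015926

1.59%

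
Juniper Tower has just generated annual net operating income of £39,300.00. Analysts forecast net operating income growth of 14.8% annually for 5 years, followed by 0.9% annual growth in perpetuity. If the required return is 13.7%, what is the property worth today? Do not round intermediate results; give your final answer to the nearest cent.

£527350.24

D_1 = 45116.40000
D_2 = 51793.62720
D_3 = 59459.08403
D_4 = 68259.02846
D_5 = 78361.36467
Terminal value at year 5: TV = D_5×(1+g_2)/(r−g_2) = 79066.61696/0.128 = 617707.94497
P_0 = D_1/(1+r)^1 + D_2/(1+r)^2 + D_3/(1+r)^3 + D_4/(1+r)^4 + D_5/(1+r)^5 + TV/(1+r)^5
    = 39680.21108 + 40064.10055 + 40451.70398 + 40843.05732 + 41238.19684 + 325072.97349 = 527350.24326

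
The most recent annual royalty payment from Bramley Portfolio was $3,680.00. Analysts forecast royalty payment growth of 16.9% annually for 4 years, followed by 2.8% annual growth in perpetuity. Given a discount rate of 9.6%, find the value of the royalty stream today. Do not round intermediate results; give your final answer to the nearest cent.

$89342.41

D_1 = 4301.92000
D_2 = 5028.94448
D_3 = 5878.83610
D_4 = 6872.35940
Terminal value at year 4: TV = D_4×(1+g_2)/(r−g_2) = 7064.78546/0.068 = 103893.90383
P_0 = D_1/(1+r)^1 + D_2/(1+r)^2 + D_3/(1+r)^3 + D_4/(1+r)^4 + TV/(1+r)^4
    = 3925.10949 + 4186.54470 + 4465.39303 + 4762.81428 + 72002.54523 = 89342.40673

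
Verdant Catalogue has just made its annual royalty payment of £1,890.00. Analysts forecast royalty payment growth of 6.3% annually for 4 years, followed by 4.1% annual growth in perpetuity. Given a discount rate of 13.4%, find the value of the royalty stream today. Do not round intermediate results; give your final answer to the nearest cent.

D_1 = 2009.07000
D_2 = 2135.64141
D_3 = 2270.18682
D_4 = 2413.20859
Terminal value at year 4: TV = D_4×(1+g_2)/(r−g_2) = 2512.15014/0.093 = 27012.36710
P_0 = D_1/(1+r)^1 + D_2/(1+r)^2 + D_3/(1+r)^3 + D_4/(1+r)^4 + TV/(1+r)^4
    = 1771.66667 + 1660.74221 + 1556.76276 + 1459.29349 + 16334.67225 = 22783.13738

£22783.14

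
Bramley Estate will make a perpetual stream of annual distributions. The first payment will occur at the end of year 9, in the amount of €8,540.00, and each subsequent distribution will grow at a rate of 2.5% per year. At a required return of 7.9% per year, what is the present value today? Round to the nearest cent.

Value at end of year 8: C₁ / (r − g) = €8,540.00 / (0.079 − 0.025) = €158,148.1481
Discount to today: PV = €158,148.1481 / (1 + 0.079)^8 = €158,148.1481 / 1.837264 = €86,078.08

€86078.08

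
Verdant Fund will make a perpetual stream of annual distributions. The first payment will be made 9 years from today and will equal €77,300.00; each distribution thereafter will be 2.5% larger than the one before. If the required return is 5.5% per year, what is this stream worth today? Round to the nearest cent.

Value at end of year 8: C₁ / (r − g) = €77,300.00 / (0.055 − 0.025) = €2,576,666.6667
Discount to today: PV = €2,576,666.6667 / (1 + 0.055)^8 = €2,576,666.6667 / 1.534687 = €1,678,953.09

€1678953.09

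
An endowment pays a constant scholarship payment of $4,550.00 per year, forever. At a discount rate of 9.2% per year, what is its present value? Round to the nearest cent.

$49456.52

Level perpetuity: PV = C / r = $4,550.00 / 0.092 = $49,456.52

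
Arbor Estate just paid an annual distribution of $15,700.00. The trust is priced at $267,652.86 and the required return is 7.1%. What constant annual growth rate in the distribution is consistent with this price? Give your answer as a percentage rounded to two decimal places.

1.17%

P = D₀(1+g)/(r−g) ⇒ P(r−g) = D₀(1+g) ⇒ g(P+D₀) = P·r − D₀
g = (P·r − D₀)/(P + D₀) = ($267,652.86×0.071 − $15,700.00) / ($267,652.86 + $15,700.00) = 0.011658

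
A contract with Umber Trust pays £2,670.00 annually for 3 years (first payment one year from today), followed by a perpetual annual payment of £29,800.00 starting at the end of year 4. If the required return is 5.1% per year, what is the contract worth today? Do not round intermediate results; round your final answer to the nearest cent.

PV of 3-year annuity: £2,670.00 × [1 − (1+0.051)^−3] / 0.051 = 7257.46915
Perpetuity value at year 3: £29,800.00 / 0.051 = 584313.72549
PV of perpetuity: 584313.72549 / (1+0.051)^3 = 503312.75897
Total PV = 7257.46915 + 503312.75897 = 510570.22812

£510570.23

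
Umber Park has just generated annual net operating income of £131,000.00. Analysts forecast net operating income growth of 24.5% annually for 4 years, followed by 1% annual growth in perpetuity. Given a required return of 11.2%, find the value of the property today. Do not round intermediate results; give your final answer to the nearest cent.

£2738787.52

D_1 = 163095.00000
D_2 = 203053.27500
D_3 = 252801.32737
D_4 = 314737.65258
Terminal value at year 4: TV = D_4×(1+g_2)/(r−g_2) = 317885.02911/0.102 = 3116519.89321
P_0 = D_1/(1+r)^1 + D_2/(1+r)^2 + D_3/(1+r)^3 + D_4/(1+r)^4 + TV/(1+r)^4
    = 146668.16547 + 164210.31116 + 183850.57319 + 205839.89535 + 2038218.57157 = 2738787.51674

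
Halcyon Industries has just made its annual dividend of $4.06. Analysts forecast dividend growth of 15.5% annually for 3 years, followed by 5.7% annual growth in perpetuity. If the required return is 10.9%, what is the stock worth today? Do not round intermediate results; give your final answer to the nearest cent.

D_1 = 4.68930
D_2 = 5.41614
D_3 = 6.25564
Terminal value at year 3: TV = D_3×(1+g_2)/(r−g_2) = 6.61222/0.052 = 127.15798
P_0 = D_1/(1+r)^1 + D_2/(1+r)^2 + D_3/(1+r)^3 + TV/(1+r)^3
    = 4.22840 + 4.40379 + 4.58646 + 93.22856 = 106.44722

$106.45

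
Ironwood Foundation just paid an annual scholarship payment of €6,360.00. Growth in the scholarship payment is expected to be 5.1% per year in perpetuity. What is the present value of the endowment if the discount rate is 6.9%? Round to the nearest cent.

€371353.33

D₁ = D₀ × (1 + g) = €6,360.00 × 1.051 = €6,684.3600
Growing perpetuity: P = D₁ / (r − g) = €6,684.3600 / (0.069 − 0.051) = €371,353.33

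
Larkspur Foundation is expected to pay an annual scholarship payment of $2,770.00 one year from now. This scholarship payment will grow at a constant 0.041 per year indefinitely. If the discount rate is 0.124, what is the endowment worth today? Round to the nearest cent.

$33373.49

Growing perpetuity: P = D₁ / (r − g) = $2,770.0000 / (0.124 − 0.041) = $33,373.49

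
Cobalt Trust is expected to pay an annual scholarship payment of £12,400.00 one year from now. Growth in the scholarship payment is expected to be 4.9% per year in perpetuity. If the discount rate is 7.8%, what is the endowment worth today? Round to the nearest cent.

£427586.21

Growing perpetuity: P = D₁ / (r − g) = £12,400.0000 / (0.078 − 0.049) = £427,586.21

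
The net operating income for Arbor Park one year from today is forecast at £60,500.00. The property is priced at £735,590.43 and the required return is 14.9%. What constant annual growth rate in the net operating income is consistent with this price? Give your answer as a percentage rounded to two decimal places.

6.68%

P = D₁/(r−g) ⇒ g = r − D₁/P = 0.149 − £60,500.00/£735,590.43 = 0.066753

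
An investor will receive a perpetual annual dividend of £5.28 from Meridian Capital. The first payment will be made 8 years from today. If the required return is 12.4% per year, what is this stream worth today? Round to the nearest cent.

£18.79

Value at end of year 7: C / r = £5.28 / 0.124 = £42.5806
Discount to today: PV = £42.5806 / (1 + 0.124)^7 = £42.5806 / 2.266544 = £18.79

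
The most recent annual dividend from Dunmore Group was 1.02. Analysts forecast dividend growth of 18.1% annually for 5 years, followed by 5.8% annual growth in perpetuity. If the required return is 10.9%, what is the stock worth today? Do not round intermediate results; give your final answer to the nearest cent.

35.16

D_1 = 1.20462
D_2 = 1.42266
D_3 = 1.68016
D_4 = 1.98427
D_5 = 2.34342
Terminal value at year 5: TV = D_5×(1+g_2)/(r−g_2) = 2.47934/0.051 = 48.61442
P_0 = D_1/(1+r)^1 + D_2/(1+r)^2 + D_3/(1+r)^3 + D_4/(1+r)^4 + D_5/(1+r)^5 + TV/(1+r)^5
    = 1.08622 + 1.15674 + 1.23184 + 1.31182 + 1.39699 + 28.98060 = 35.16421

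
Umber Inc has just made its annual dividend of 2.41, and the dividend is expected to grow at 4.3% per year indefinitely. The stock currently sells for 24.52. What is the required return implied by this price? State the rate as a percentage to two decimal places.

D₁ = 2.41 × 1.043 = 2.5136
P = D₁/(r − g) ⇒ r = D₁/P + g = 2.5136/24.52 + 0.043 = 0.102513 + 0.043 = 0.145513

14.55%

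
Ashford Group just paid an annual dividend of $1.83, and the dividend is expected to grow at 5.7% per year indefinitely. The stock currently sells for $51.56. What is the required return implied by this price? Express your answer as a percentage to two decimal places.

D₁ = $1.83 × 1.057 = $1.9343
P = D₁/(r − g) ⇒ r = D₁/P + g = $1.9343/$51.56 + 0.057 = 0.037516 + 0.057 = 0.094516

9.45%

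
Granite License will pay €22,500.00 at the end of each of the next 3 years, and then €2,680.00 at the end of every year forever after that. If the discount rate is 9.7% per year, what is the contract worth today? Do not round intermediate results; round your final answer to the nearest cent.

€77179.76

PV of 3-year annuity: €22,500.00 × [1 − (1+0.097)^−3] / 0.097 = 56251.01951
Perpetuity value at year 3: €2,680.00 / 0.097 = 27628.86598
PV of perpetuity: 27628.86598 / (1+0.097)^3 = 20928.74454
Total PV = 56251.01951 + 20928.74454 = 77179.76405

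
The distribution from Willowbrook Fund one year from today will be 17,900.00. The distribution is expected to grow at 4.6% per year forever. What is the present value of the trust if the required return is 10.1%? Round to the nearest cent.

Growing perpetuity: P = D₁ / (r − g) = 17,900.0000 / (0.101 − 0.046) = 325,454.55

325454.55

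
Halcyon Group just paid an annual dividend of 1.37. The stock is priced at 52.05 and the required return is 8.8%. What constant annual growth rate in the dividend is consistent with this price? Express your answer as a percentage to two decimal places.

6.01%

P = D₀(1+g)/(r−g) ⇒ P(r−g) = D₀(1+g) ⇒ g(P+D₀) = P·r − D₀
g = (P·r − D₀)/(P + D₀) = (52.05×0.088 − 1.37) / (52.05 + 1.37) = 0.060097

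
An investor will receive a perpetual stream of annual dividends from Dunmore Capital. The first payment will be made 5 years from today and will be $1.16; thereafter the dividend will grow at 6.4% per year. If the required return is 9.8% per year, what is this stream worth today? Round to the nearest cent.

$23.47

Value at end of year 4: C₁ / (r − g) = $1.16 / (0.098 − 0.064) = $34.1176
Discount to today: PV = $34.1176 / (1 + 0.098)^4 = $34.1176 / 1.453481 = $23.47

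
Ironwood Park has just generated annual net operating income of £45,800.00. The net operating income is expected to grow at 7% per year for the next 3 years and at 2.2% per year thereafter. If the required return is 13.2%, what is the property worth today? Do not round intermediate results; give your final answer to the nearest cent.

£482256.12

D_1 = 49006.00000
D_2 = 52436.42000
D_3 = 56106.96940
Terminal value at year 3: TV = D_3×(1+g_2)/(r−g_2) = 57341.32273/0.11 = 521284.75206
P_0 = D_1/(1+r)^1 + D_2/(1+r)^2 + D_3/(1+r)^3 + TV/(1+r)^3
    = 43291.51943 + 40920.42915 + 38679.20423 + 359364.97021 = 482256.12302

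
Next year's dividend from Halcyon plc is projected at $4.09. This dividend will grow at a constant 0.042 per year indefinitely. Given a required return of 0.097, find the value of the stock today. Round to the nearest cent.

$74.36

Growing perpetuity: P = D₁ / (r − g) = $4.0900 / (0.097 − 0.042) = $74.36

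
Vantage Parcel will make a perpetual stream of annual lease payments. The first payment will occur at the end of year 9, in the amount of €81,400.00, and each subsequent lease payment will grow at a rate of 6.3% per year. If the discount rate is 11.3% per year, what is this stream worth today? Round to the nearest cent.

€691342.23

Value at end of year 8: C₁ / (r − g) = €81,400.00 / (0.113 − 0.063) = €1,628,000.0000
Discount to today: PV = €1,628,000.0000 / (1 + 0.113)^8 = €1,628,000.0000 / 2.354840 = €691,342.23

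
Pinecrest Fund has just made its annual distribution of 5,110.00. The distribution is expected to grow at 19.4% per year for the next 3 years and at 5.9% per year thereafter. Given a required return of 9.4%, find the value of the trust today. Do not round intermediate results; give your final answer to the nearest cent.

219313.62

D_1 = 6101.34000
D_2 = 7284.99996
D_3 = 8698.28995
Terminal value at year 3: TV = D_3×(1+g_2)/(r−g_2) = 9211.48906/0.035 = 263185.40170
P_0 = D_1/(1+r)^1 + D_2/(1+r)^2 + D_3/(1+r)^3 + TV/(1+r)^3
    = 5577.09324 + 6086.88238 + 6643.27017 + 201006.37445 = 219313.62023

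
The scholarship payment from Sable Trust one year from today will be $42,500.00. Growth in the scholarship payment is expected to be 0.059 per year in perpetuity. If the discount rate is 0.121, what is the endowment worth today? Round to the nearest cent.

Growing perpetuity: P = D₁ / (r − g) = $42,500.0000 / (0.121 − 0.059) = $685,483.87

$685483.87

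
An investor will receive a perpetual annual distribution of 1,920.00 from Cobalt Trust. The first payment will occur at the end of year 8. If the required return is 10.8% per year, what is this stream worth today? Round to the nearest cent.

Value at end of year 7: C / r = 1,920.00 / 0.108 = 17,777.7778
Discount to today: PV = 17,777.7778 / (1 + 0.108)^7 = 17,777.7778 / 2.050115 = 8,671.60

8671.60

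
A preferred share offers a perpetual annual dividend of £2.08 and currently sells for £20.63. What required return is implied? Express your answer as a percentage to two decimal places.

10.08%

P = C/r ⇒ r = C/P = £2.08/£20.63 = 0.100824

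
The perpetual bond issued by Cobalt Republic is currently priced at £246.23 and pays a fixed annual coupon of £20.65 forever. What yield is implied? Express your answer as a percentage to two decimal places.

P = C/r ⇒ r = C/P = £20.65/£246.23 = 0.083865

8.39%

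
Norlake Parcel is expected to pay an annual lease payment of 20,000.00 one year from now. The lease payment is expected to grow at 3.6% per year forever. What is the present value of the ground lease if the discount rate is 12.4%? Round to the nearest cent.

Growing perpetuity: P = D₁ / (r − g) = 20,000.0000 / (0.124 − 0.036) = 227,272.73

227272.73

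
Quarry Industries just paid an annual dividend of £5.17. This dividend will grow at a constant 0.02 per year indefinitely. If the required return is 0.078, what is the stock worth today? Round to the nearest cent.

£90.92

D₁ = D₀ × (1 + g) = £5.17 × 1.02 = £5.2734
Growing perpetuity: P = D₁ / (r − g) = £5.2734 / (0.078 − 0.02) = £90.92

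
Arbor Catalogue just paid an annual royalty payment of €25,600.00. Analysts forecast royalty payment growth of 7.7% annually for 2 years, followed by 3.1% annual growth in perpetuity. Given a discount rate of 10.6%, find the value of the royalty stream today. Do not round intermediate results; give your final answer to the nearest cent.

€382905.63

D_1 = 27571.20000
D_2 = 29694.18240
Terminal value at year 2: TV = D_2×(1+g_2)/(r−g_2) = 30614.70205/0.075 = 408196.02739
P_0 = D_1/(1+r)^1 + D_2/(1+r)^2 + TV/(1+r)^2
    = 24928.75226 + 24275.10505 + 333701.77741 = 382905.63472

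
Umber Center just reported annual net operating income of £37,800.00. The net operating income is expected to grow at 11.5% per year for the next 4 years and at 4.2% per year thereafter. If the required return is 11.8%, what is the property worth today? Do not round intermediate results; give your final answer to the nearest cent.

£662905.96

D_1 = 42147.00000
D_2 = 46993.90500
D_3 = 52398.20408
D_4 = 58423.99754
Terminal value at year 4: TV = D_4×(1+g_2)/(r−g_2) = 60877.80544/0.076 = 801023.75580
P_0 = D_1/(1+r)^1 + D_2/(1+r)^2 + D_3/(1+r)^3 + D_4/(1+r)^4 + TV/(1+r)^4
    = 37698.56887 + 37597.40992 + 37496.52242 + 37395.90563 + 512717.54827 = 662905.95511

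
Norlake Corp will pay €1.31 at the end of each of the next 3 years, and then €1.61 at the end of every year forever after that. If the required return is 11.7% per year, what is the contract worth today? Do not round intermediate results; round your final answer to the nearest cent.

€13.04

PV of 3-year annuity: €1.31 × [1 − (1+0.117)^−3] / 0.117 = 3.16269
Perpetuity value at year 3: €1.61 / 0.117 = 13.76068
PV of perpetuity: 13.76068 / (1+0.117)^3 = 9.87371
Total PV = 3.16269 + 9.87371 = 13.03640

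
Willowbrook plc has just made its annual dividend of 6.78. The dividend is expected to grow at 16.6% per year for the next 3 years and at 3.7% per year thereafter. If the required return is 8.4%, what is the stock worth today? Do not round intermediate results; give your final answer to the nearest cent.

209.75

D_1 = 7.90548
D_2 = 9.21779
D_3 = 10.74794
Terminal value at year 3: TV = D_3×(1+g_2)/(r−g_2) = 11.14562/0.047 = 237.14078
P_0 = D_1/(1+r)^1 + D_2/(1+r)^2 + D_3/(1+r)^3 + TV/(1+r)^3
    = 7.29288 + 7.84455 + 8.43796 + 186.17373 = 209.74912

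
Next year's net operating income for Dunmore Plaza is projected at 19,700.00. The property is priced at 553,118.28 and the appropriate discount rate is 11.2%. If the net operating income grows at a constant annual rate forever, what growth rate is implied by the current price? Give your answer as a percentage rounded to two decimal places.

P = D₁/(r−g) ⇒ g = r − D₁/P = 0.112 − 19,700.00/553,118.28 = 0.076384

7.64%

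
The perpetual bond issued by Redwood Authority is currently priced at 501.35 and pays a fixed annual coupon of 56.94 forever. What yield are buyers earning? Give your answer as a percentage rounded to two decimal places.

11.36%

P = C/r ⇒ r = C/P = 56.94/501.35 = 0.113573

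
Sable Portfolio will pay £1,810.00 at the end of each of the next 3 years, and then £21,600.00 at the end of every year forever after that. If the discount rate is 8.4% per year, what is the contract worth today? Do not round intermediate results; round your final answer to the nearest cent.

PV of 3-year annuity: £1,810.00 × [1 − (1+0.084)^−3] / 0.084 = 4631.08286
Perpetuity value at year 3: £21,600.00 / 0.084 = 257142.85714
PV of perpetuity: 257142.85714 / (1+0.084)^3 = 201876.89598
Total PV = 4631.08286 + 201876.89598 = 206507.97884

£206507.98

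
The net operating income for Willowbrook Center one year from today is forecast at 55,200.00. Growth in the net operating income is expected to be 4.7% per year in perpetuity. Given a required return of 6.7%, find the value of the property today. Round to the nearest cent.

2760000.00

Growing perpetuity: P = D₁ / (r − g) = 55,200.0000 / (0.067 − 0.047) = 2,760,000.00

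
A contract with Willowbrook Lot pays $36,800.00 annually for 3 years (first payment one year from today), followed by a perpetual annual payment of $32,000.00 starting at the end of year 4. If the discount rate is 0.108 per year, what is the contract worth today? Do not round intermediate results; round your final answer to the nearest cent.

PV of 3-year annuity: $36,800.00 × [1 − (1+0.108)^−3] / 0.108 = 90242.44125
Perpetuity value at year 3: $32,000.00 / 0.108 = 296296.29630
PV of perpetuity: 296296.29630 / (1+0.108)^3 = 217824.60826
Total PV = 90242.44125 + 217824.60826 = 308067.04950

$308067.05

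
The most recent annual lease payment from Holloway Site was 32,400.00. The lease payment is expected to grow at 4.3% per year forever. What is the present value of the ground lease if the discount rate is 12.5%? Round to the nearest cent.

D₁ = D₀ × (1 + g) = 32,400.00 × 1.043 = 33,793.2000
Growing perpetuity: P = D₁ / (r − g) = 33,793.2000 / (0.125 − 0.043) = 412,112.20

412112.20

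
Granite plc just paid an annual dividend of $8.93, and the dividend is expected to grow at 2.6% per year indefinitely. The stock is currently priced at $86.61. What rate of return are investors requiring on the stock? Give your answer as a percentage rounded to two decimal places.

13.18%

D₁ = $8.93 × 1.026 = $9.1622
P = D₁/(r − g) ⇒ r = D₁/P + g = $9.1622/$86.61 + 0.026 = 0.105787 + 0.026 = 0.131787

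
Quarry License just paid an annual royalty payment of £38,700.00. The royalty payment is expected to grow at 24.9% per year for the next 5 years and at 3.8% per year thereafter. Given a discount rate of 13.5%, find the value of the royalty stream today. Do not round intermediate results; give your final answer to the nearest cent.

£928523.24

D_1 = 48336.30000
D_2 = 60372.03870
D_3 = 75404.67634
D_4 = 94180.44074
D_5 = 117631.37049
Terminal value at year 5: TV = D_5×(1+g_2)/(r−g_2) = 122101.36257/0.097 = 1258776.93369
P_0 = D_1/(1+r)^1 + D_2/(1+r)^2 + D_3/(1+r)^3 + D_4/(1+r)^4 + D_5/(1+r)^5 + TV/(1+r)^5
    = 42587.04846 + 46864.51412 + 51571.61069 + 56751.49053 + 62451.64024 + 668296.93371 = 928523.23775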